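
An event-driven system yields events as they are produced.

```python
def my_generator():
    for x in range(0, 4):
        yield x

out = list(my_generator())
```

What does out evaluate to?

Step 1: The generator yields each value from range(0, 4).
Step 2: list() consumes all yields: [0, 1, 2, 3].
Therefore out = [0, 1, 2, 3].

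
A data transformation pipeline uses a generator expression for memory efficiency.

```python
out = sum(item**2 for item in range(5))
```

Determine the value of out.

Step 1: Compute item**2 for each item in range(5):
  item=0: 0**2 = 0
  item=1: 1**2 = 1
  item=2: 2**2 = 4
  item=3: 3**2 = 9
  item=4: 4**2 = 16
Step 2: sum = 0 + 1 + 4 + 9 + 16 = 30.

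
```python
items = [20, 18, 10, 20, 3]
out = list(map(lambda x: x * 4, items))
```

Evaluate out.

Step 1: Apply lambda x: x * 4 to each element:
  20 -> 80
  18 -> 72
  10 -> 40
  20 -> 80
  3 -> 12
Therefore out = [80, 72, 40, 80, 12].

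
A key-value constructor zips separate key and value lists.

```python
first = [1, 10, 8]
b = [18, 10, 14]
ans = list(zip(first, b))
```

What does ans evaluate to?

Step 1: zip pairs elements at same index:
  Index 0: (1, 18)
  Index 1: (10, 10)
  Index 2: (8, 14)
Therefore ans = [(1, 18), (10, 10), (8, 14)].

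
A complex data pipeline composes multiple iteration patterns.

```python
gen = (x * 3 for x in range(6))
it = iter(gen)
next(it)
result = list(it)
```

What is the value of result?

Step 1: Generator produces [0, 3, 6, 9, 12, 15].
Step 2: next(it) consumes first element (0).
Step 3: list(it) collects remaining: [3, 6, 9, 12, 15].
Therefore result = [3, 6, 9, 12, 15].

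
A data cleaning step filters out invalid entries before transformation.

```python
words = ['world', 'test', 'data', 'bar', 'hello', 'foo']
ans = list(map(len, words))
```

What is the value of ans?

Step 1: Map len() to each word:
  'world' -> 5
  'test' -> 4
  'data' -> 4
  'bar' -> 3
  'hello' -> 5
  'foo' -> 3
Therefore ans = [5, 4, 4, 3, 5, 3].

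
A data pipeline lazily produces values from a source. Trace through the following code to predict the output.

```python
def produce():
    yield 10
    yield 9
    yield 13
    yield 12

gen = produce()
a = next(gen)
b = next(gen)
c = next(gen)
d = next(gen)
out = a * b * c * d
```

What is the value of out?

Step 1: Create generator and consume all values:
  a = next(gen) = 10
  b = next(gen) = 9
  c = next(gen) = 13
  d = next(gen) = 12
Step 2: out = 10 * 9 * 13 * 12 = 14040.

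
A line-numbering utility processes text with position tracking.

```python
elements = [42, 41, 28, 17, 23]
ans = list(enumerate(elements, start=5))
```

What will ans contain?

Step 1: enumerate with start=5:
  (5, 42)
  (6, 41)
  (7, 28)
  (8, 17)
  (9, 23)
Therefore ans = [(5, 42), (6, 41), (7, 28), (8, 17), (9, 23)].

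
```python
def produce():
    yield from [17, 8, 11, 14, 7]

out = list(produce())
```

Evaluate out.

Step 1: yield from delegates to the iterable, yielding each element.
Step 2: Collected values: [17, 8, 11, 14, 7].
Therefore out = [17, 8, 11, 14, 7].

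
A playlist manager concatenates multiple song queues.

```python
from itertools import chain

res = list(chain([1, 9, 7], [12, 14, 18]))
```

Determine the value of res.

Step 1: chain() concatenates iterables: [1, 9, 7] + [12, 14, 18].
Therefore res = [1, 9, 7, 12, 14, 18].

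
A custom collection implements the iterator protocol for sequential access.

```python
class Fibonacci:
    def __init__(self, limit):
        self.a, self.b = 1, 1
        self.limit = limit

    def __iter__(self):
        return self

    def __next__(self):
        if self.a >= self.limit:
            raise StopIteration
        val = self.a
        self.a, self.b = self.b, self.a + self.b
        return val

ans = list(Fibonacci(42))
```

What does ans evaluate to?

Step 1: Fibonacci-like sequence (a=1, b=1) until >= 42:
  Yield 1, then a,b = 1,2
  Yield 1, then a,b = 2,3
  Yield 2, then a,b = 3,5
  Yield 3, then a,b = 5,8
  Yield 5, then a,b = 8,13
  Yield 8, then a,b = 13,21
  Yield 13, then a,b = 21,34
  Yield 21, then a,b = 34,55
  Yield 34, then a,b = 55,89
Step 2: 55 >= 42, stop.
Therefore ans = [1, 1, 2, 3, 5, 8, 13, 21, 34].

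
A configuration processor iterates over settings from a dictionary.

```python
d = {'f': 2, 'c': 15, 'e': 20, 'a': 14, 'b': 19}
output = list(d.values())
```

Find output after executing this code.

Step 1: d.values() returns the dictionary values in insertion order.
Therefore output = [2, 15, 20, 14, 19].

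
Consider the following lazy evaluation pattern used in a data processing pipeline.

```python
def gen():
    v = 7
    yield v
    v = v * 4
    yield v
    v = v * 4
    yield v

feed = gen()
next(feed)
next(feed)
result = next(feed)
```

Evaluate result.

Step 1: Trace through generator execution:
  Yield 1: v starts at 7, yield 7
  Yield 2: v = 7 * 4 = 28, yield 28
  Yield 3: v = 28 * 4 = 112, yield 112
Step 2: First next() gets 7, second next() gets the second value, third next() yields 112.
Therefore result = 112.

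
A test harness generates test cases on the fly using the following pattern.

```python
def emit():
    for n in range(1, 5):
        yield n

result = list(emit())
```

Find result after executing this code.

Step 1: The generator yields each value from range(1, 5).
Step 2: list() consumes all yields: [1, 2, 3, 4].
Therefore result = [1, 2, 3, 4].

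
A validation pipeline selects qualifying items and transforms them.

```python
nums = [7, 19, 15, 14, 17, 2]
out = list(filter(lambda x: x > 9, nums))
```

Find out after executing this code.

Step 1: Filter elements > 9:
  7: removed
  19: kept
  15: kept
  14: kept
  17: kept
  2: removed
Therefore out = [19, 15, 14, 17].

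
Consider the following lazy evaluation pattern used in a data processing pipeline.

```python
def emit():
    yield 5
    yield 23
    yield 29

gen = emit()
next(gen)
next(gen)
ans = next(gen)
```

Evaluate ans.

Step 1: emit() creates a generator.
Step 2: next(gen) yields 5 (consumed and discarded).
Step 3: next(gen) yields 23 (consumed and discarded).
Step 4: next(gen) yields 29, assigned to ans.
Therefore ans = 29.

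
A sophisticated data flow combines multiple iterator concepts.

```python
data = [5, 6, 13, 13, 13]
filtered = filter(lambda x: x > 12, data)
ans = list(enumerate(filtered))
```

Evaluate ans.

Step 1: Filter [5, 6, 13, 13, 13] for > 12: [13, 13, 13].
Step 2: enumerate re-indexes from 0: [(0, 13), (1, 13), (2, 13)].
Therefore ans = [(0, 13), (1, 13), (2, 13)].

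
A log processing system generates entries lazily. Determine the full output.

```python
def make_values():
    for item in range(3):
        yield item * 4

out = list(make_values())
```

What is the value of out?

Step 1: For each item in range(3), yield item * 4:
  item=0: yield 0 * 4 = 0
  item=1: yield 1 * 4 = 4
  item=2: yield 2 * 4 = 8
Therefore out = [0, 4, 8].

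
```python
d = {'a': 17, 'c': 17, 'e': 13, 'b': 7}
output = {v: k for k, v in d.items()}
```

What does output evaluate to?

Step 1: Invert dict (swap keys and values):
  'a': 17 -> 17: 'a'
  'c': 17 -> 17: 'c'
  'e': 13 -> 13: 'e'
  'b': 7 -> 7: 'b'
Therefore output = {17: 'c', 13: 'e', 7: 'b'}.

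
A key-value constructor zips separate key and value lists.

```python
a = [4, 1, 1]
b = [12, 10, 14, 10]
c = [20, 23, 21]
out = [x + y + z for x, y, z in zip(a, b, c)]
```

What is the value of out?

Step 1: zip three lists (truncates to shortest, len=3):
  4 + 12 + 20 = 36
  1 + 10 + 23 = 34
  1 + 14 + 21 = 36
Therefore out = [36, 34, 36].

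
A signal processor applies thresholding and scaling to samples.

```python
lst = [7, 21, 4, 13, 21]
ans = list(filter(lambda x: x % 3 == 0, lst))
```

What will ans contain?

Step 1: Filter elements divisible by 3:
  7 % 3 = 1: removed
  21 % 3 = 0: kept
  4 % 3 = 1: removed
  13 % 3 = 1: removed
  21 % 3 = 0: kept
Therefore ans = [21, 21].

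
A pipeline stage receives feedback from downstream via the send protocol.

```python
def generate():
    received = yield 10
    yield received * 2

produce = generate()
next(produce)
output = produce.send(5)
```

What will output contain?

Step 1: next(produce) advances to first yield, producing 10.
Step 2: send(5) resumes, received = 5.
Step 3: yield received * 2 = 5 * 2 = 10.
Therefore output = 10.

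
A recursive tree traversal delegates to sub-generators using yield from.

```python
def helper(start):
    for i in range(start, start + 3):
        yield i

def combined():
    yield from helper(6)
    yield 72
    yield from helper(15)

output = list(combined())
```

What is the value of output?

Step 1: combined() delegates to helper(6):
  yield 6
  yield 7
  yield 8
Step 2: yield 72
Step 3: Delegates to helper(15):
  yield 15
  yield 16
  yield 17
Therefore output = [6, 7, 8, 72, 15, 16, 17].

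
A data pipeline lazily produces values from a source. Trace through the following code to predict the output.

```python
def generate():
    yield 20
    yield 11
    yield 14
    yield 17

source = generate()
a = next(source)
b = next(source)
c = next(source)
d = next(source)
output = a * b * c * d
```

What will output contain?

Step 1: Create generator and consume all values:
  a = next(source) = 20
  b = next(source) = 11
  c = next(source) = 14
  d = next(source) = 17
Step 2: output = 20 * 11 * 14 * 17 = 52360.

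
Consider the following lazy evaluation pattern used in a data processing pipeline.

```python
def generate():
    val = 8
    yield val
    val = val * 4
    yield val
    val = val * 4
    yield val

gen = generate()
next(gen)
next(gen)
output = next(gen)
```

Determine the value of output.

Step 1: Trace through generator execution:
  Yield 1: val starts at 8, yield 8
  Yield 2: val = 8 * 4 = 32, yield 32
  Yield 3: val = 32 * 4 = 128, yield 128
Step 2: First next() gets 8, second next() gets the second value, third next() yields 128.
Therefore output = 128.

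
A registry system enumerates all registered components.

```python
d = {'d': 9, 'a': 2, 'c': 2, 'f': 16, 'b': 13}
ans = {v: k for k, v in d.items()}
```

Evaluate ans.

Step 1: Invert dict (swap keys and values):
  'd': 9 -> 9: 'd'
  'a': 2 -> 2: 'a'
  'c': 2 -> 2: 'c'
  'f': 16 -> 16: 'f'
  'b': 13 -> 13: 'b'
Therefore ans = {9: 'd', 2: 'c', 16: 'f', 13: 'b'}.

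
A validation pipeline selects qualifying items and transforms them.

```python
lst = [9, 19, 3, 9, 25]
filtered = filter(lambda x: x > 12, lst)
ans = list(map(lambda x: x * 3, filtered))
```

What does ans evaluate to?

Step 1: Filter lst for elements > 12:
  9: removed
  19: kept
  3: removed
  9: removed
  25: kept
Step 2: Map x * 3 on filtered [19, 25]:
  19 -> 57
  25 -> 75
Therefore ans = [57, 75].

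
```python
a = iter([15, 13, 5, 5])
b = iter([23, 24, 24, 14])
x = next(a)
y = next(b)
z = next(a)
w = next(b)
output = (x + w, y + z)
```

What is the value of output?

Step 1: a iterates [15, 13, 5, 5], b iterates [23, 24, 24, 14].
Step 2: x = next(a) = 15, y = next(b) = 23.
Step 3: z = next(a) = 13, w = next(b) = 24.
Step 4: output = (15 + 24, 23 + 13) = (39, 36).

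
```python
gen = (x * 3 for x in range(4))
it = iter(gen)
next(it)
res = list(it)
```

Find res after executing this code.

Step 1: Generator produces [0, 3, 6, 9].
Step 2: next(it) consumes first element (0).
Step 3: list(it) collects remaining: [3, 6, 9].
Therefore res = [3, 6, 9].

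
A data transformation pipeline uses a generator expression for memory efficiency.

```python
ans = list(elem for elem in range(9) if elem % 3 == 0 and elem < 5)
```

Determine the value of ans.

Step 1: Filter range(9) where elem % 3 == 0 and elem < 5:
  elem=0: both conditions met, included
  elem=1: excluded (1 % 3 != 0)
  elem=2: excluded (2 % 3 != 0)
  elem=3: both conditions met, included
  elem=4: excluded (4 % 3 != 0)
  elem=5: excluded (5 % 3 != 0, 5 >= 5)
  elem=6: excluded (6 >= 5)
  elem=7: excluded (7 % 3 != 0, 7 >= 5)
  elem=8: excluded (8 % 3 != 0, 8 >= 5)
Therefore ans = [0, 3].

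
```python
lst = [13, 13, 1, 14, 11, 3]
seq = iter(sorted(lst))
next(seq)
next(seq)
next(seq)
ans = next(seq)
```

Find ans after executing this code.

Step 1: sorted([13, 13, 1, 14, 11, 3]) = [1, 3, 11, 13, 13, 14].
Step 2: Create iterator and skip 3 elements.
Step 3: next() returns 13.
Therefore ans = 13.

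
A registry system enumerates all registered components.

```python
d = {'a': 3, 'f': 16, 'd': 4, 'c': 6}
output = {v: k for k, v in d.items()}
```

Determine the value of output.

Step 1: Invert dict (swap keys and values):
  'a': 3 -> 3: 'a'
  'f': 16 -> 16: 'f'
  'd': 4 -> 4: 'd'
  'c': 6 -> 6: 'c'
Therefore output = {3: 'a', 16: 'f', 4: 'd', 6: 'c'}.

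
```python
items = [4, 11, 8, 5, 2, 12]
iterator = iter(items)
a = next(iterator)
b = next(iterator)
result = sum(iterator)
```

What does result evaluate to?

Step 1: Create iterator over [4, 11, 8, 5, 2, 12].
Step 2: a = next() = 4, b = next() = 11.
Step 3: sum() of remaining [8, 5, 2, 12] = 27.
Therefore result = 27.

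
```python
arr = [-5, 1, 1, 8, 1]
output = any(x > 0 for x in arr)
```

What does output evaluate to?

Step 1: Check x > 0 for each element in [-5, 1, 1, 8, 1]:
  -5 > 0: False
  1 > 0: True
  1 > 0: True
  8 > 0: True
  1 > 0: True
Step 2: any() returns True.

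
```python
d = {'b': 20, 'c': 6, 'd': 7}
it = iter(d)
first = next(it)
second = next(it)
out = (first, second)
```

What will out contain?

Step 1: iter(d) iterates over keys: ['b', 'c', 'd'].
Step 2: first = next(it) = 'b', second = next(it) = 'c'.
Therefore out = ('b', 'c').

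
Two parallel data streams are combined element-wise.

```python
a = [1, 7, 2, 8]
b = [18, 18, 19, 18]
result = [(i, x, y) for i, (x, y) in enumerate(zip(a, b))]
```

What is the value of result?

Step 1: enumerate(zip(a, b)) gives index with paired elements:
  i=0: (1, 18)
  i=1: (7, 18)
  i=2: (2, 19)
  i=3: (8, 18)
Therefore result = [(0, 1, 18), (1, 7, 18), (2, 2, 19), (3, 8, 18)].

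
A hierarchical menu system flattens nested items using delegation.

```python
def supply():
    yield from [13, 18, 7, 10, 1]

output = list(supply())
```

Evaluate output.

Step 1: yield from delegates to the iterable, yielding each element.
Step 2: Collected values: [13, 18, 7, 10, 1].
Therefore output = [13, 18, 7, 10, 1].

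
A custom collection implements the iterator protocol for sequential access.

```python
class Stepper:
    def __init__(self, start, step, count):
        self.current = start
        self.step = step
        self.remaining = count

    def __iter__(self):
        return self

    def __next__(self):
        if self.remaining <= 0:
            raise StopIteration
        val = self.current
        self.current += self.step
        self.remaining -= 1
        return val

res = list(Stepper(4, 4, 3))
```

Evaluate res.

Step 1: Stepper starts at 4, increments by 4, for 3 steps:
  Yield 4, then current += 4
  Yield 8, then current += 4
  Yield 12, then current += 4
Therefore res = [4, 8, 12].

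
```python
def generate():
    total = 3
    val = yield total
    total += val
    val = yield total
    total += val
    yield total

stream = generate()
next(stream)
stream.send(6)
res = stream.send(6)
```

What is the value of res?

Step 1: next() -> yield total=3.
Step 2: send(6) -> val=6, total = 3+6 = 9, yield 9.
Step 3: send(6) -> val=6, total = 9+6 = 15, yield 15.
Therefore res = 15.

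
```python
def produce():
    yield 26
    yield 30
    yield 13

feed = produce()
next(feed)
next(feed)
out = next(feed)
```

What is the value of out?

Step 1: produce() creates a generator.
Step 2: next(feed) yields 26 (consumed and discarded).
Step 3: next(feed) yields 30 (consumed and discarded).
Step 4: next(feed) yields 13, assigned to out.
Therefore out = 13.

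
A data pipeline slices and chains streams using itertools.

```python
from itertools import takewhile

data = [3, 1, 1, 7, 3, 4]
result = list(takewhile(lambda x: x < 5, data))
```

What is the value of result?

Step 1: takewhile stops at first element >= 5:
  3 < 5: take
  1 < 5: take
  1 < 5: take
  7 >= 5: stop
Therefore result = [3, 1, 1].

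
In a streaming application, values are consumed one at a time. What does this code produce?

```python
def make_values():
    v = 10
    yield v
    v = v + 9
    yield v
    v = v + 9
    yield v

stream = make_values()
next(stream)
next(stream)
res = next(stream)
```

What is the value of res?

Step 1: Trace through generator execution:
  Yield 1: v starts at 10, yield 10
  Yield 2: v = 10 + 9 = 19, yield 19
  Yield 3: v = 19 + 9 = 28, yield 28
Step 2: First next() gets 10, second next() gets the second value, third next() yields 28.
Therefore res = 28.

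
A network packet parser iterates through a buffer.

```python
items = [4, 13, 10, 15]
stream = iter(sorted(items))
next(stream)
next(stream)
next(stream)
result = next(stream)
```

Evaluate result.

Step 1: sorted([4, 13, 10, 15]) = [4, 10, 13, 15].
Step 2: Create iterator and skip 3 elements.
Step 3: next() returns 15.
Therefore result = 15.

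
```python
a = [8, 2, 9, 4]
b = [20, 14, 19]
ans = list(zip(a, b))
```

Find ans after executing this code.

Step 1: zip stops at shortest (len(a)=4, len(b)=3):
  Index 0: (8, 20)
  Index 1: (2, 14)
  Index 2: (9, 19)
Step 2: Last element of a (4) has no pair, dropped.
Therefore ans = [(8, 20), (2, 14), (9, 19)].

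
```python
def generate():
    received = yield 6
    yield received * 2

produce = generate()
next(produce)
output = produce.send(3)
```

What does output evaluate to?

Step 1: next(produce) advances to first yield, producing 6.
Step 2: send(3) resumes, received = 3.
Step 3: yield received * 2 = 3 * 2 = 6.
Therefore output = 6.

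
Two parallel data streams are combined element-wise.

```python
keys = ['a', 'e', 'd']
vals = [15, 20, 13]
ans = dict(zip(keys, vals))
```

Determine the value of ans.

Step 1: zip pairs keys with values:
  'a' -> 15
  'e' -> 20
  'd' -> 13
Therefore ans = {'a': 15, 'e': 20, 'd': 13}.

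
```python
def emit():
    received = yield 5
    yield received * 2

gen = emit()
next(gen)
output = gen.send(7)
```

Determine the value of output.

Step 1: next(gen) advances to first yield, producing 5.
Step 2: send(7) resumes, received = 7.
Step 3: yield received * 2 = 7 * 2 = 14.
Therefore output = 14.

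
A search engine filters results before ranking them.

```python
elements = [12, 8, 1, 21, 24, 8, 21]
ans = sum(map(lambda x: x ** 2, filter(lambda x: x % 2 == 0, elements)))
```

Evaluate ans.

Step 1: Filter even numbers from [12, 8, 1, 21, 24, 8, 21]: [12, 8, 24, 8]
Step 2: Square each: [144, 64, 576, 64]
Step 3: Sum = 848.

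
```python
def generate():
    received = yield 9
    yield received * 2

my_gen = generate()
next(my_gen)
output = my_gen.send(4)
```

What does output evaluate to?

Step 1: next(my_gen) advances to first yield, producing 9.
Step 2: send(4) resumes, received = 4.
Step 3: yield received * 2 = 4 * 2 = 8.
Therefore output = 8.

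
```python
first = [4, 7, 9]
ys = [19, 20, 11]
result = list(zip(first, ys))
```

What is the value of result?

Step 1: zip pairs elements at same index:
  Index 0: (4, 19)
  Index 1: (7, 20)
  Index 2: (9, 11)
Therefore result = [(4, 19), (7, 20), (9, 11)].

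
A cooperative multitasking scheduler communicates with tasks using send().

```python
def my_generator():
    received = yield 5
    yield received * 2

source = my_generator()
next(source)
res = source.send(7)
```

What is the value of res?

Step 1: next(source) advances to first yield, producing 5.
Step 2: send(7) resumes, received = 7.
Step 3: yield received * 2 = 7 * 2 = 14.
Therefore res = 14.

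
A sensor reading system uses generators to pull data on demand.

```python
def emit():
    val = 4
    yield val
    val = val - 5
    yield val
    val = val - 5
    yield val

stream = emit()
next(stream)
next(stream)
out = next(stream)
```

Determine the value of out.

Step 1: Trace through generator execution:
  Yield 1: val starts at 4, yield 4
  Yield 2: val = 4 - 5 = -1, yield -1
  Yield 3: val = -1 - 5 = -6, yield -6
Step 2: First next() gets 4, second next() gets the second value, third next() yields -6.
Therefore out = -6.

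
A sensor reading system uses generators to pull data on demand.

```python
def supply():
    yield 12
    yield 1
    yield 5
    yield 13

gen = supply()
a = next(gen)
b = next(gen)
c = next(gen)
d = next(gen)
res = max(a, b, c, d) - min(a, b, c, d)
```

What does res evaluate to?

Step 1: Create generator and consume all values:
  a = next(gen) = 12
  b = next(gen) = 1
  c = next(gen) = 5
  d = next(gen) = 13
Step 2: max = 13, min = 1, res = 13 - 1 = 12.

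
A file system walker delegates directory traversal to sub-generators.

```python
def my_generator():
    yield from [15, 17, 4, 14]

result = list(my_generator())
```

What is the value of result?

Step 1: yield from delegates to the iterable, yielding each element.
Step 2: Collected values: [15, 17, 4, 14].
Therefore result = [15, 17, 4, 14].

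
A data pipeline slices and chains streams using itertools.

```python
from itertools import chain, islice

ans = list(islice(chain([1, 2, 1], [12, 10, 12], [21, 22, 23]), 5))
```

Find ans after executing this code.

Step 1: chain([1, 2, 1], [12, 10, 12], [21, 22, 23]) = [1, 2, 1, 12, 10, 12, 21, 22, 23].
Step 2: islice takes first 5 elements: [1, 2, 1, 12, 10].
Therefore ans = [1, 2, 1, 12, 10].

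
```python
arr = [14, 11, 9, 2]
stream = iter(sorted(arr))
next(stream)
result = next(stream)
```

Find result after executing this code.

Step 1: sorted([14, 11, 9, 2]) = [2, 9, 11, 14].
Step 2: Create iterator and skip 1 elements.
Step 3: next() returns 9.
Therefore result = 9.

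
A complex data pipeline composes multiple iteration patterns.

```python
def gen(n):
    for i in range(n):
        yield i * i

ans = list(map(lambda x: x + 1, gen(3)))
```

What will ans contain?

Step 1: gen(3) yields squares: [0, 1, 4].
Step 2: map adds 1 to each: [1, 2, 5].
Therefore ans = [1, 2, 5].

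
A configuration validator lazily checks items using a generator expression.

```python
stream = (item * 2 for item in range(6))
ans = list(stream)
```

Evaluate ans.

Step 1: For each item in range(6), compute item*2:
  item=0: 0*2 = 0
  item=1: 1*2 = 2
  item=2: 2*2 = 4
  item=3: 3*2 = 6
  item=4: 4*2 = 8
  item=5: 5*2 = 10
Therefore ans = [0, 2, 4, 6, 8, 10].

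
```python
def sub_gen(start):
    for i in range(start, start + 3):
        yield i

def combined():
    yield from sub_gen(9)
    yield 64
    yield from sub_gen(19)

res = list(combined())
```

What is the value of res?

Step 1: combined() delegates to sub_gen(9):
  yield 9
  yield 10
  yield 11
Step 2: yield 64
Step 3: Delegates to sub_gen(19):
  yield 19
  yield 20
  yield 21
Therefore res = [9, 10, 11, 64, 19, 20, 21].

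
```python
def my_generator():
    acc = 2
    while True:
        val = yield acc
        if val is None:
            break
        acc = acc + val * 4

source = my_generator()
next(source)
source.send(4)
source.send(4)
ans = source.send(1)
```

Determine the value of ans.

Step 1: next() -> yield acc=2.
Step 2: send(4) -> val=4, acc = 2 + 4*4 = 18, yield 18.
Step 3: send(4) -> val=4, acc = 18 + 4*4 = 34, yield 34.
Step 4: send(1) -> val=1, acc = 34 + 1*4 = 38, yield 38.
Therefore ans = 38.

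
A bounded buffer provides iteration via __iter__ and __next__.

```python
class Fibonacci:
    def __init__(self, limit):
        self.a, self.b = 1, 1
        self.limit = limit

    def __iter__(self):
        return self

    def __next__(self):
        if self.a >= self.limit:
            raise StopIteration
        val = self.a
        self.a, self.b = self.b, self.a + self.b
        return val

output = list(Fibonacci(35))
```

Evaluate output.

Step 1: Fibonacci-like sequence (a=1, b=1) until >= 35:
  Yield 1, then a,b = 1,2
  Yield 1, then a,b = 2,3
  Yield 2, then a,b = 3,5
  Yield 3, then a,b = 5,8
  Yield 5, then a,b = 8,13
  Yield 8, then a,b = 13,21
  Yield 13, then a,b = 21,34
  Yield 21, then a,b = 34,55
  Yield 34, then a,b = 55,89
Step 2: 55 >= 35, stop.
Therefore output = [1, 1, 2, 3, 5, 8, 13, 21, 34].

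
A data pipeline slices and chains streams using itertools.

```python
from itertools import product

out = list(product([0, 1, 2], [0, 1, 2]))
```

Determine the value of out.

Step 1: product([0, 1, 2], [0, 1, 2]) gives all pairs:
  (0, 0)
  (0, 1)
  (0, 2)
  (1, 0)
  (1, 1)
  (1, 2)
  (2, 0)
  (2, 1)
  (2, 2)
Therefore out = [(0, 0), (0, 1), (0, 2), (1, 0), (1, 1), (1, 2), (2, 0), (2, 1), (2, 2)].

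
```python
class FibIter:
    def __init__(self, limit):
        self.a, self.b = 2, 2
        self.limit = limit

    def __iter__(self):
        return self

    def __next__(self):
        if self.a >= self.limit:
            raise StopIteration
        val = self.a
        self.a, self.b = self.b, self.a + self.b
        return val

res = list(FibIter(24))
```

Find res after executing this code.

Step 1: Fibonacci-like sequence (a=2, b=2) until >= 24:
  Yield 2, then a,b = 2,4
  Yield 2, then a,b = 4,6
  Yield 4, then a,b = 6,10
  Yield 6, then a,b = 10,16
  Yield 10, then a,b = 16,26
  Yield 16, then a,b = 26,42
Step 2: 26 >= 24, stop.
Therefore res = [2, 2, 4, 6, 10, 16].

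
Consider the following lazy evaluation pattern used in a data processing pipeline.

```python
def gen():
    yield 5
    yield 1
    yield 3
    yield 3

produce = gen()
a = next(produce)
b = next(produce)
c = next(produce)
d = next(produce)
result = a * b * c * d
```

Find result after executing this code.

Step 1: Create generator and consume all values:
  a = next(produce) = 5
  b = next(produce) = 1
  c = next(produce) = 3
  d = next(produce) = 3
Step 2: result = 5 * 1 * 3 * 3 = 45.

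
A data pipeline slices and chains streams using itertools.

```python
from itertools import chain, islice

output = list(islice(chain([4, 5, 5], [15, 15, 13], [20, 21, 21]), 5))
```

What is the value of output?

Step 1: chain([4, 5, 5], [15, 15, 13], [20, 21, 21]) = [4, 5, 5, 15, 15, 13, 20, 21, 21].
Step 2: islice takes first 5 elements: [4, 5, 5, 15, 15].
Therefore output = [4, 5, 5, 15, 15].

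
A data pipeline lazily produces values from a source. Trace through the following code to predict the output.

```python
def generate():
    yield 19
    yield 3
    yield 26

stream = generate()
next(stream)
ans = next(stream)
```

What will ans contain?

Step 1: generate() creates a generator.
Step 2: next(stream) yields 19 (consumed and discarded).
Step 3: next(stream) yields 3, assigned to ans.
Therefore ans = 3.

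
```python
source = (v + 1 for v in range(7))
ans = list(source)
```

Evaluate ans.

Step 1: For each v in range(7), compute v+1:
  v=0: 0+1 = 1
  v=1: 1+1 = 2
  v=2: 2+1 = 3
  v=3: 3+1 = 4
  v=4: 4+1 = 5
  v=5: 5+1 = 6
  v=6: 6+1 = 7
Therefore ans = [1, 2, 3, 4, 5, 6, 7].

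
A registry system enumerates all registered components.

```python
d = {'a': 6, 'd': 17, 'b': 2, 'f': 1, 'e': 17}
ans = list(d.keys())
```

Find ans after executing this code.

Step 1: d.keys() returns the dictionary keys in insertion order.
Therefore ans = ['a', 'd', 'b', 'f', 'e'].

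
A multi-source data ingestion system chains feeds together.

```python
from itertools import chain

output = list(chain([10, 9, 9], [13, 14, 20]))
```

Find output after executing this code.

Step 1: chain() concatenates iterables: [10, 9, 9] + [13, 14, 20].
Therefore output = [10, 9, 9, 13, 14, 20].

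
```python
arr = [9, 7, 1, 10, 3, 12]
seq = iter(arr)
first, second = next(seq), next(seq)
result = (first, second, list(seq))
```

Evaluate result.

Step 1: Create iterator over [9, 7, 1, 10, 3, 12].
Step 2: first = 9, second = 7.
Step 3: Remaining elements: [1, 10, 3, 12].
Therefore result = (9, 7, [1, 10, 3, 12]).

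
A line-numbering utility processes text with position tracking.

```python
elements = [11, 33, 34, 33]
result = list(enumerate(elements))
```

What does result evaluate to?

Step 1: enumerate pairs each element with its index:
  (0, 11)
  (1, 33)
  (2, 34)
  (3, 33)
Therefore result = [(0, 11), (1, 33), (2, 34), (3, 33)].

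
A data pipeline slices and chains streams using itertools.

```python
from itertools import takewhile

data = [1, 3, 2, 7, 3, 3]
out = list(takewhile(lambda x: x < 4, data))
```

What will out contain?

Step 1: takewhile stops at first element >= 4:
  1 < 4: take
  3 < 4: take
  2 < 4: take
  7 >= 4: stop
Therefore out = [1, 3, 2].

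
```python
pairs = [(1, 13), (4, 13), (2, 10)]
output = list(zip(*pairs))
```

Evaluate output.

Step 1: zip(*pairs) transposes: unzips [(1, 13), (4, 13), (2, 10)] into separate sequences.
Step 2: First elements: (1, 4, 2), second elements: (13, 13, 10).
Therefore output = [(1, 4, 2), (13, 13, 10)].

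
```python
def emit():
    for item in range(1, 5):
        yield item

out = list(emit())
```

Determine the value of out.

Step 1: The generator yields each value from range(1, 5).
Step 2: list() consumes all yields: [1, 2, 3, 4].
Therefore out = [1, 2, 3, 4].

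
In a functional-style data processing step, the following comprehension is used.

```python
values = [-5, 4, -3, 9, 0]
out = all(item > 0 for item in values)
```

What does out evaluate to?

Step 1: Check item > 0 for each element in [-5, 4, -3, 9, 0]:
  -5 > 0: False
  4 > 0: True
  -3 > 0: False
  9 > 0: True
  0 > 0: False
Step 2: all() returns False.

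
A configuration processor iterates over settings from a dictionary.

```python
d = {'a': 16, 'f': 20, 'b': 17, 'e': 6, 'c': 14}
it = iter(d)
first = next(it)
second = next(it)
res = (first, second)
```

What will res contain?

Step 1: iter(d) iterates over keys: ['a', 'f', 'b', 'e', 'c'].
Step 2: first = next(it) = 'a', second = next(it) = 'f'.
Therefore res = ('a', 'f').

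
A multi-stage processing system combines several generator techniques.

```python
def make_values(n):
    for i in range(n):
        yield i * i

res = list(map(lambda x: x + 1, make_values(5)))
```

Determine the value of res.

Step 1: make_values(5) yields squares: [0, 1, 4, 9, 16].
Step 2: map adds 1 to each: [1, 2, 5, 10, 17].
Therefore res = [1, 2, 5, 10, 17].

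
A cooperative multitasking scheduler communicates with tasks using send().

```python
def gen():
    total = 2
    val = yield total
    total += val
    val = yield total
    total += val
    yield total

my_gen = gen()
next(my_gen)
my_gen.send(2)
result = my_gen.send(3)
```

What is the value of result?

Step 1: next() -> yield total=2.
Step 2: send(2) -> val=2, total = 2+2 = 4, yield 4.
Step 3: send(3) -> val=3, total = 4+3 = 7, yield 7.
Therefore result = 7.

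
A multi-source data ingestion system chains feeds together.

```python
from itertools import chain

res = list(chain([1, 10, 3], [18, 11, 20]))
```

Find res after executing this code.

Step 1: chain() concatenates iterables: [1, 10, 3] + [18, 11, 20].
Therefore res = [1, 10, 3, 18, 11, 20].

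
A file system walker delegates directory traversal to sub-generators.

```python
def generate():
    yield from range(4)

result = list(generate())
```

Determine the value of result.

Step 1: yield from delegates to the iterable, yielding each element.
Step 2: Collected values: [0, 1, 2, 3].
Therefore result = [0, 1, 2, 3].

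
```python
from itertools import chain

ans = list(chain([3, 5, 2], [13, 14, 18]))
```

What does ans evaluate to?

Step 1: chain() concatenates iterables: [3, 5, 2] + [13, 14, 18].
Therefore ans = [3, 5, 2, 13, 14, 18].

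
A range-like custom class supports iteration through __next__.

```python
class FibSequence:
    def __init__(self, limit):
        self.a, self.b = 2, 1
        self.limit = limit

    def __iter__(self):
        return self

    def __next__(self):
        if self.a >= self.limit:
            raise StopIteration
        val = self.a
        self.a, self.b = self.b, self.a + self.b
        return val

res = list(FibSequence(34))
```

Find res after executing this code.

Step 1: Fibonacci-like sequence (a=2, b=1) until >= 34:
  Yield 2, then a,b = 1,3
  Yield 1, then a,b = 3,4
  Yield 3, then a,b = 4,7
  Yield 4, then a,b = 7,11
  Yield 7, then a,b = 11,18
  Yield 11, then a,b = 18,29
  Yield 18, then a,b = 29,47
  Yield 29, then a,b = 47,76
Step 2: 47 >= 34, stop.
Therefore res = [2, 1, 3, 4, 7, 11, 18, 29].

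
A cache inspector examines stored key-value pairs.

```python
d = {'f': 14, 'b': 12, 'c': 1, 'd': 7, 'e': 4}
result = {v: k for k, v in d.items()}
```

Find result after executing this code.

Step 1: Invert dict (swap keys and values):
  'f': 14 -> 14: 'f'
  'b': 12 -> 12: 'b'
  'c': 1 -> 1: 'c'
  'd': 7 -> 7: 'd'
  'e': 4 -> 4: 'e'
Therefore result = {14: 'f', 12: 'b', 1: 'c', 7: 'd', 4: 'e'}.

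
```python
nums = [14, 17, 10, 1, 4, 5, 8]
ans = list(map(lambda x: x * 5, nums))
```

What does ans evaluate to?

Step 1: Apply lambda x: x * 5 to each element:
  14 -> 70
  17 -> 85
  10 -> 50
  1 -> 5
  4 -> 20
  5 -> 25
  8 -> 40
Therefore ans = [70, 85, 50, 5, 20, 25, 40].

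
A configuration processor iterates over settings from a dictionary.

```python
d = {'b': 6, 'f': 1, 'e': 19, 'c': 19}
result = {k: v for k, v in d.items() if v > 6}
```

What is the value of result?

Step 1: Filter items where value > 6:
  'b': 6 <= 6: removed
  'f': 1 <= 6: removed
  'e': 19 > 6: kept
  'c': 19 > 6: kept
Therefore result = {'e': 19, 'c': 19}.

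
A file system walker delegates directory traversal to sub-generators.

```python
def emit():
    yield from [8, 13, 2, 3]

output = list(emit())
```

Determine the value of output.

Step 1: yield from delegates to the iterable, yielding each element.
Step 2: Collected values: [8, 13, 2, 3].
Therefore output = [8, 13, 2, 3].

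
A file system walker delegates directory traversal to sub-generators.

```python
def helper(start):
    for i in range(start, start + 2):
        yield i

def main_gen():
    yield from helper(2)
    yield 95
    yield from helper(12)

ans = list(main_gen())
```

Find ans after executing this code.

Step 1: main_gen() delegates to helper(2):
  yield 2
  yield 3
Step 2: yield 95
Step 3: Delegates to helper(12):
  yield 12
  yield 13
Therefore ans = [2, 3, 95, 12, 13].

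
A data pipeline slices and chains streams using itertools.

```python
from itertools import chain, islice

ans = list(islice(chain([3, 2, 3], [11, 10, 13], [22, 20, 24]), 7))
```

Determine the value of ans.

Step 1: chain([3, 2, 3], [11, 10, 13], [22, 20, 24]) = [3, 2, 3, 11, 10, 13, 22, 20, 24].
Step 2: islice takes first 7 elements: [3, 2, 3, 11, 10, 13, 22].
Therefore ans = [3, 2, 3, 11, 10, 13, 22].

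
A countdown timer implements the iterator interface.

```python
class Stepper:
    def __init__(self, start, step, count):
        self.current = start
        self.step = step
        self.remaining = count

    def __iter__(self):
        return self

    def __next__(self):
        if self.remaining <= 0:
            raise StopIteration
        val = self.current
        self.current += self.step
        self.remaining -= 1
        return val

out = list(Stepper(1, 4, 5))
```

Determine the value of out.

Step 1: Stepper starts at 1, increments by 4, for 5 steps:
  Yield 1, then current += 4
  Yield 5, then current += 4
  Yield 9, then current += 4
  Yield 13, then current += 4
  Yield 17, then current += 4
Therefore out = [1, 5, 9, 13, 17].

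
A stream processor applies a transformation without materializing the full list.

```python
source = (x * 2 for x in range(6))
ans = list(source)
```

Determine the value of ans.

Step 1: For each x in range(6), compute x*2:
  x=0: 0*2 = 0
  x=1: 1*2 = 2
  x=2: 2*2 = 4
  x=3: 3*2 = 6
  x=4: 4*2 = 8
  x=5: 5*2 = 10
Therefore ans = [0, 2, 4, 6, 8, 10].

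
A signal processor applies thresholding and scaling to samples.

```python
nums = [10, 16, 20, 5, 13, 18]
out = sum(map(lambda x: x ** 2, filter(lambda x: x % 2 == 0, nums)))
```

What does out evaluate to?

Step 1: Filter even numbers from [10, 16, 20, 5, 13, 18]: [10, 16, 20, 18]
Step 2: Square each: [100, 256, 400, 324]
Step 3: Sum = 1080.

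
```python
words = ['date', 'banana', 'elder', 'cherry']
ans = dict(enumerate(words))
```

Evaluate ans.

Step 1: enumerate pairs indices with words:
  0 -> 'date'
  1 -> 'banana'
  2 -> 'elder'
  3 -> 'cherry'
Therefore ans = {0: 'date', 1: 'banana', 2: 'elder', 3: 'cherry'}.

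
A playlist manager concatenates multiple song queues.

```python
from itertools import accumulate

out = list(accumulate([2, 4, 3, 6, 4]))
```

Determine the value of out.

Step 1: accumulate computes running sums:
  + 2 = 2
  + 4 = 6
  + 3 = 9
  + 6 = 15
  + 4 = 19
Therefore out = [2, 6, 9, 15, 19].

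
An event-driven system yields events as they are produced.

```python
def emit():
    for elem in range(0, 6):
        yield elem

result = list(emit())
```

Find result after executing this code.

Step 1: The generator yields each value from range(0, 6).
Step 2: list() consumes all yields: [0, 1, 2, 3, 4, 5].
Therefore result = [0, 1, 2, 3, 4, 5].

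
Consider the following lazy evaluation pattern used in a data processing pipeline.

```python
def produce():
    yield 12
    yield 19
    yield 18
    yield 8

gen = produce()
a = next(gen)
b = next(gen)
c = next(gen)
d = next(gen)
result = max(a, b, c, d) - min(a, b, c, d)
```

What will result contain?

Step 1: Create generator and consume all values:
  a = next(gen) = 12
  b = next(gen) = 19
  c = next(gen) = 18
  d = next(gen) = 8
Step 2: max = 19, min = 8, result = 19 - 8 = 11.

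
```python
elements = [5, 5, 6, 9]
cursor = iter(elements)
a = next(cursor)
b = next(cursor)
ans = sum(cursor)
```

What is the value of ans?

Step 1: Create iterator over [5, 5, 6, 9].
Step 2: a = next() = 5, b = next() = 5.
Step 3: sum() of remaining [6, 9] = 15.
Therefore ans = 15.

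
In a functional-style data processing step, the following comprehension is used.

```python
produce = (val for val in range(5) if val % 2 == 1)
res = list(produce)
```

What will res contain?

Step 1: Filter range(5) keeping only odd values:
  val=0: even, excluded
  val=1: odd, included
  val=2: even, excluded
  val=3: odd, included
  val=4: even, excluded
Therefore res = [1, 3].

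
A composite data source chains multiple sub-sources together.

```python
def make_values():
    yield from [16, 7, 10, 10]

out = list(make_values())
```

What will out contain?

Step 1: yield from delegates to the iterable, yielding each element.
Step 2: Collected values: [16, 7, 10, 10].
Therefore out = [16, 7, 10, 10].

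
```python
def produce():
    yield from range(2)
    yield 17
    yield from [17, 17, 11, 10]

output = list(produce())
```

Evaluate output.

Step 1: Trace yields in order:
  yield 0
  yield 1
  yield 17
  yield 17
  yield 17
  yield 11
  yield 10
Therefore output = [0, 1, 17, 17, 17, 11, 10].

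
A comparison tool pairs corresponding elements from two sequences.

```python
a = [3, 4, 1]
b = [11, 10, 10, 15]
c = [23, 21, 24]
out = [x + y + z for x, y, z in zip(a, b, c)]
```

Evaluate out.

Step 1: zip three lists (truncates to shortest, len=3):
  3 + 11 + 23 = 37
  4 + 10 + 21 = 35
  1 + 10 + 24 = 35
Therefore out = [37, 35, 35].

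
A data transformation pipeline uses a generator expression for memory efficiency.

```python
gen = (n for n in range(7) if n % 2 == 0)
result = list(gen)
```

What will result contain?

Step 1: Filter range(7) keeping only even values:
  n=0: even, included
  n=1: odd, excluded
  n=2: even, included
  n=3: odd, excluded
  n=4: even, included
  n=5: odd, excluded
  n=6: even, included
Therefore result = [0, 2, 4, 6].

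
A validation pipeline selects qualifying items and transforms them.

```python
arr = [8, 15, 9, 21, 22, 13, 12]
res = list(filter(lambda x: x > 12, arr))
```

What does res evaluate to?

Step 1: Filter elements > 12:
  8: removed
  15: kept
  9: removed
  21: kept
  22: kept
  13: kept
  12: removed
Therefore res = [15, 21, 22, 13].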